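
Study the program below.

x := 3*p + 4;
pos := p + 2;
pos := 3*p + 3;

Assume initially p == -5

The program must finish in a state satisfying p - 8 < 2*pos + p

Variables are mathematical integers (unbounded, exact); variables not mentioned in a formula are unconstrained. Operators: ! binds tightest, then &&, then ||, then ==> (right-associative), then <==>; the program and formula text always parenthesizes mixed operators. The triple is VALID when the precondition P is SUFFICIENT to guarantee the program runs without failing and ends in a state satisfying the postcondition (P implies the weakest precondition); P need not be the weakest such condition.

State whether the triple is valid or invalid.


Working backward. After the program, the postcondition p - 8 < 2*pos + p must hold; in canonical form it is 2*pos > -8.
Before pos := 3*p + 3: 6*p > -14
Before pos := p + 2: 6*p > -14
Before x := 3*p + 4: 6*p > -14
The weakest precondition is 6*p > -14.
Check whether p == -5 implies it.
Countermodel: at the initial state p = -5, the precondition holds but the weakest precondition fails.
Answer: invalid


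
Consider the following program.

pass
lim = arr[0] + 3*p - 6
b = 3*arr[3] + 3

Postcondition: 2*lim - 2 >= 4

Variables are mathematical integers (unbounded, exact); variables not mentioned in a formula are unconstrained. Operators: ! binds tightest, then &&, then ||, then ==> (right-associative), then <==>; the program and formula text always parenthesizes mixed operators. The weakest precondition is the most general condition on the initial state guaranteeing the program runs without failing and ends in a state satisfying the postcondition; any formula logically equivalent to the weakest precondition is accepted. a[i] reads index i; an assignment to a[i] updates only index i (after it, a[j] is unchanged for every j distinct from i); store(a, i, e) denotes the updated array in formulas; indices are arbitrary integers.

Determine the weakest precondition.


Working backward. After the program, the postcondition 2*lim - 2 >= 4 must hold; in canonical form it is 2*lim >= 6.
Before b := 3*arr[3] + 3: 2*lim >= 6
Before lim := arr[0] + 3*p - 6: 2*arr[0] + 6*p >= 18
Before skip: 2*arr[0] + 6*p >= 18
Answer: WP = 2*arr[0] + 6*p >= 18


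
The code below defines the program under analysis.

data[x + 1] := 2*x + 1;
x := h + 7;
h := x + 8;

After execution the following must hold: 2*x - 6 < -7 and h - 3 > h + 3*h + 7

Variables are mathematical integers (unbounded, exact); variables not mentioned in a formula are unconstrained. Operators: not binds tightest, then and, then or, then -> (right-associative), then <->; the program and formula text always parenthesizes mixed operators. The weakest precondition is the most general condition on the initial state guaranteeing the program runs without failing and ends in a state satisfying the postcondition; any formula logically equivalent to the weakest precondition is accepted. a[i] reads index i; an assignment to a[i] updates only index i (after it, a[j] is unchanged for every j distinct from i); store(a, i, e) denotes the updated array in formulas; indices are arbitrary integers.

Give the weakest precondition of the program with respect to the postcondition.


Working backward. After the program, the postcondition 2*x - 6 < -7 and h - 3 > h + 3*h + 7 must hold; in canonical form it is 2*x < -1 and 3*h < -10.
Before h := x + 8: 2*x < -1 and 3*x < -34
Before x := h + 7: 2*h < -15 and 3*h < -55
Before data[x + 1] := 2*x + 1: 2*h < -15 and 3*h < -55
Answer: WP = 2*h < -15 and 3*h < -55


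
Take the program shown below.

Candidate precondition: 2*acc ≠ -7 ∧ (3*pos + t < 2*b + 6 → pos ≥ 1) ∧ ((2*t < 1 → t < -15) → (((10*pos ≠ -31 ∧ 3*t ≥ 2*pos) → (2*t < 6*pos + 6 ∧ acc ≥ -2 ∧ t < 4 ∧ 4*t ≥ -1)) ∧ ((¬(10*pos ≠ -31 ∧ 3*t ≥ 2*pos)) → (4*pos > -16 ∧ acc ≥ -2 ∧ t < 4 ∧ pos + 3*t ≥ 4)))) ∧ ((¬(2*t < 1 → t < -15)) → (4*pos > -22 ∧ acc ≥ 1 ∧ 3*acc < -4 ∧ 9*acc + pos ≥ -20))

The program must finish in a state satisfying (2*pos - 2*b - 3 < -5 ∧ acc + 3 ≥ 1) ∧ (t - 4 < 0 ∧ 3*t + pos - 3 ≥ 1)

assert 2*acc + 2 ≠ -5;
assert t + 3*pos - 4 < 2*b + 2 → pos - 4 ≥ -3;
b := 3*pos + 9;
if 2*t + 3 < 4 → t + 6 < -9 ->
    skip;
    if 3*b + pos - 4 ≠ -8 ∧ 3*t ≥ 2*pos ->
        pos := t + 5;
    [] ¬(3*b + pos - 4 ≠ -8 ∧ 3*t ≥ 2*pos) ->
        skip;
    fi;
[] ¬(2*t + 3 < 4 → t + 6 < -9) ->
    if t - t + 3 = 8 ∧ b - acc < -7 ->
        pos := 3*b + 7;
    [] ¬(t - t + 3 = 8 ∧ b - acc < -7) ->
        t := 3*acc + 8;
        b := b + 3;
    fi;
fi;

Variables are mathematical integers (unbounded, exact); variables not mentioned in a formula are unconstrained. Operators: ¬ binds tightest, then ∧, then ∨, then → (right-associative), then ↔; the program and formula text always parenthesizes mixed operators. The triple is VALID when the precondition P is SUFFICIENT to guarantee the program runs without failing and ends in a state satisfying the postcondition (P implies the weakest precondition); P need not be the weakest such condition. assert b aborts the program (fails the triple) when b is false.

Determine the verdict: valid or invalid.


Working backward. After the program, the postcondition (2*pos - 2*b - 3 < -5 ∧ acc + 3 ≥ 1) ∧ (t - 4 < 0 ∧ 3*t + pos - 3 ≥ 1) must hold; in canonical form it is 2*pos < 2*b - 2 ∧ acc ≥ -2 ∧ t < 4 ∧ pos + 3*t ≥ 4.
Then branch requires ((3*b + pos ≠ -4 ∧ 3*t ≥ 2*pos) → (2*t < 2*b - 12 ∧ acc ≥ -2 ∧ t < 4 ∧ 4*t ≥ -1)) ∧ ((¬(3*b + pos ≠ -4 ∧ 3*t ≥ 2*pos)) → (2*pos < 2*b - 2 ∧ acc ≥ -2 ∧ t < 4 ∧ pos + 3*t ≥ 4)); else branch requires 2*pos < 2*b + 4 ∧ acc ≥ -2 ∧ 3*acc < -4 ∧ 9*acc + pos ≥ -20.
Before the if: ((2*t < 1 → t < -15) → (((3*b + pos ≠ -4 ∧ 3*t ≥ 2*pos) → (2*t < 2*b - 12 ∧ acc ≥ -2 ∧ t < 4 ∧ 4*t ≥ -1)) ∧ ((¬(3*b + pos ≠ -4 ∧ 3*t ≥ 2*pos)) → (2*pos < 2*b - 2 ∧ acc ≥ -2 ∧ t < 4 ∧ pos + 3*t ≥ 4)))) ∧ ((¬(2*t < 1 → t < -15)) → (2*pos < 2*b + 4 ∧ acc ≥ -2 ∧ 3*acc < -4 ∧ 9*acc + pos ≥ -20))
Before b := 3*pos + 9: ((2*t < 1 → t < -15) → (((10*pos ≠ -31 ∧ 3*t ≥ 2*pos) → (2*t < 6*pos + 6 ∧ acc ≥ -2 ∧ t < 4 ∧ 4*t ≥ -1)) ∧ ((¬(10*pos ≠ -31 ∧ 3*t ≥ 2*pos)) → (4*pos > -16 ∧ acc ≥ -2 ∧ t < 4 ∧ pos + 3*t ≥ 4)))) ∧ ((¬(2*t < 1 → t < -15)) → (4*pos > -22 ∧ acc ≥ -2 ∧ 3*acc < -4 ∧ 9*acc + pos ≥ -20))
Before assert t + 3*pos - 4 < 2*b + 2 → pos - 4 ≥ -3: (3*pos + t < 2*b + 6 → pos ≥ 1) ∧ ((2*t < 1 → t < -15) → (((10*pos ≠ -31 ∧ 3*t ≥ 2*pos) → (2*t < 6*pos + 6 ∧ acc ≥ -2 ∧ t < 4 ∧ 4*t ≥ -1)) ∧ ((¬(10*pos ≠ -31 ∧ 3*t ≥ 2*pos)) → (4*pos > -16 ∧ acc ≥ -2 ∧ t < 4 ∧ pos + 3*t ≥ 4)))) ∧ ((¬(2*t < 1 → t < -15)) → (4*pos > -22 ∧ acc ≥ -2 ∧ 3*acc < -4 ∧ 9*acc + pos ≥ -20))
Before assert 2*acc + 2 ≠ -5: 2*acc ≠ -7 ∧ (3*pos + t < 2*b + 6 → pos ≥ 1) ∧ ((2*t < 1 → t < -15) → (((10*pos ≠ -31 ∧ 3*t ≥ 2*pos) → (2*t < 6*pos + 6 ∧ acc ≥ -2 ∧ t < 4 ∧ 4*t ≥ -1)) ∧ ((¬(10*pos ≠ -31 ∧ 3*t ≥ 2*pos)) → (4*pos > -16 ∧ acc ≥ -2 ∧ t < 4 ∧ pos + 3*t ≥ 4)))) ∧ ((¬(2*t < 1 → t < -15)) → (4*pos > -22 ∧ acc ≥ -2 ∧ 3*acc < -4 ∧ 9*acc + pos ≥ -20))
The weakest precondition is 2*acc ≠ -7 ∧ (3*pos + t < 2*b + 6 → pos ≥ 1) ∧ ((2*t < 1 → t < -15) → (((10*pos ≠ -31 ∧ 3*t ≥ 2*pos) → (2*t < 6*pos + 6 ∧ acc ≥ -2 ∧ t < 4 ∧ 4*t ≥ -1)) ∧ ((¬(10*pos ≠ -31 ∧ 3*t ≥ 2*pos)) → (4*pos > -16 ∧ acc ≥ -2 ∧ t < 4 ∧ pos + 3*t ≥ 4)))) ∧ ((¬(2*t < 1 → t < -15)) → (4*pos > -22 ∧ acc ≥ -2 ∧ 3*acc < -4 ∧ 9*acc + pos ≥ -20)).
Check whether 2*acc ≠ -7 ∧ (3*pos + t < 2*b + 6 → pos ≥ 1) ∧ ((2*t < 1 → t < -15) → (((10*pos ≠ -31 ∧ 3*t ≥ 2*pos) → (2*t < 6*pos + 6 ∧ acc ≥ -2 ∧ t < 4 ∧ 4*t ≥ -1)) ∧ ((¬(10*pos ≠ -31 ∧ 3*t ≥ 2*pos)) → (4*pos > -16 ∧ acc ≥ -2 ∧ t < 4 ∧ pos + 3*t ≥ 4)))) ∧ ((¬(2*t < 1 → t < -15)) → (4*pos > -22 ∧ acc ≥ 1 ∧ 3*acc < -4 ∧ 9*acc + pos ≥ -20)) implies it.
Every state satisfying the precondition satisfies the weakest precondition: the implication holds.
Answer: valid


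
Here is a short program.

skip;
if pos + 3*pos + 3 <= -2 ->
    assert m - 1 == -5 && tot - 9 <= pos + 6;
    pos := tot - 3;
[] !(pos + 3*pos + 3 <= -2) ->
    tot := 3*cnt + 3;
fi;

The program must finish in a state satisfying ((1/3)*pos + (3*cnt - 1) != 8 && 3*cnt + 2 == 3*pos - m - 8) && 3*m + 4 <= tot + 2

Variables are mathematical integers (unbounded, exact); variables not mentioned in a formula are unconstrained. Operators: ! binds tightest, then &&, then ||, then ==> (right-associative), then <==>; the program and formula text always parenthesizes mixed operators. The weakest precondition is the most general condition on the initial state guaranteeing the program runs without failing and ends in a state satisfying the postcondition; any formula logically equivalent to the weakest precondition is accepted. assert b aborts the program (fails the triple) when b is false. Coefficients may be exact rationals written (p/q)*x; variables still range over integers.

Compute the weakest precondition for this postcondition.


Working backward. After the program, the postcondition ((1/3)*pos + (3*cnt - 1) != 8 && 3*cnt + 2 == 3*pos - m - 8) && 3*m + 4 <= tot + 2 must hold; in canonical form it is 3*cnt + (1/3)*pos != 9 && 3*cnt + m == 3*pos - 10 && 3*m <= tot - 2.
Then branch requires m == -4 && tot <= pos + 15 && 3*cnt + (1/3)*tot != 10 && 3*cnt + m == 3*tot - 19 && 3*m <= tot - 2; else branch requires 3*cnt + (1/3)*pos != 9 && 3*cnt + m == 3*pos - 10 && 3*m <= 3*cnt + 1.
Before the if: (4*pos <= -5 ==> (m == -4 && tot <= pos + 15 && 3*cnt + (1/3)*tot != 10 && 3*cnt + m == 3*tot - 19 && 3*m <= tot - 2)) && ((!(4*pos <= -5)) ==> (3*cnt + (1/3)*pos != 9 && 3*cnt + m == 3*pos - 10 && 3*m <= 3*cnt + 1))
Before skip: (4*pos <= -5 ==> (m == -4 && tot <= pos + 15 && 3*cnt + (1/3)*tot != 10 && 3*cnt + m == 3*tot - 19 && 3*m <= tot - 2)) && ((!(4*pos <= -5)) ==> (3*cnt + (1/3)*pos != 9 && 3*cnt + m == 3*pos - 10 && 3*m <= 3*cnt + 1))
Answer: WP = (4*pos <= -5 ==> (m == -4 && tot <= pos + 15 && 3*cnt + (1/3)*tot != 10 && 3*cnt + m == 3*tot - 19 && 3*m <= tot - 2)) && ((!(4*pos <= -5)) ==> (3*cnt + (1/3)*pos != 9 && 3*cnt + m == 3*pos - 10 && 3*m <= 3*cnt + 1))


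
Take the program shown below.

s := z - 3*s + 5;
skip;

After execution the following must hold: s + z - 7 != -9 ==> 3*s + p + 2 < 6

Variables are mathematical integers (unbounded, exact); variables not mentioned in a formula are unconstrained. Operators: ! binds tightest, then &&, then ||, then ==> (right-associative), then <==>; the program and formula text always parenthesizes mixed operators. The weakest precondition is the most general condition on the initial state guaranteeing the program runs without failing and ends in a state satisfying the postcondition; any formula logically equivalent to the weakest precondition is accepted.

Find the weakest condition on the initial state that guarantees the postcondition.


Working backward. After the program, the postcondition s + z - 7 != -9 ==> 3*s + p + 2 < 6 must hold; in canonical form it is s + z != -2 ==> p + 3*s < 4.
Before skip: s + z != -2 ==> p + 3*s < 4
Before s := z - 3*s + 5: 2*z != 3*s - 7 ==> p + 3*z < 9*s - 11
Answer: WP = 2*z != 3*s - 7 ==> p + 3*z < 9*s - 11


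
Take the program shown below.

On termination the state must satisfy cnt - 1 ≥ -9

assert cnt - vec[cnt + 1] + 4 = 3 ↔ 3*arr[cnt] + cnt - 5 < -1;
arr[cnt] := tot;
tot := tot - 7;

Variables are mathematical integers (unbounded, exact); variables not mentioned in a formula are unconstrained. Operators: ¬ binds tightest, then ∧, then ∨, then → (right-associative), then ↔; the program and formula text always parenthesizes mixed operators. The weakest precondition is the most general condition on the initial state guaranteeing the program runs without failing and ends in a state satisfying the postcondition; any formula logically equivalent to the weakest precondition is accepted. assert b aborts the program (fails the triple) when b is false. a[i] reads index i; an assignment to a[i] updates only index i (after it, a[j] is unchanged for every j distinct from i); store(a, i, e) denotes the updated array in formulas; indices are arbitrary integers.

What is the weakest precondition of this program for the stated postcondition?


Working backward. After the program, the postcondition cnt - 1 ≥ -9 must hold; in canonical form it is cnt ≥ -8.
Before tot := tot - 7: cnt ≥ -8
Before arr[cnt] := tot: cnt ≥ -8
Before assert cnt - vec[cnt + 1] + 4 = 3 ↔ 3*arr[cnt] + cnt - 5 < -1: (cnt = vec[cnt + 1] - 1 ↔ 3*arr[cnt] + cnt < 4) ∧ cnt ≥ -8
Answer: WP = (cnt = vec[cnt + 1] - 1 ↔ 3*arr[cnt] + cnt < 4) ∧ cnt ≥ -8


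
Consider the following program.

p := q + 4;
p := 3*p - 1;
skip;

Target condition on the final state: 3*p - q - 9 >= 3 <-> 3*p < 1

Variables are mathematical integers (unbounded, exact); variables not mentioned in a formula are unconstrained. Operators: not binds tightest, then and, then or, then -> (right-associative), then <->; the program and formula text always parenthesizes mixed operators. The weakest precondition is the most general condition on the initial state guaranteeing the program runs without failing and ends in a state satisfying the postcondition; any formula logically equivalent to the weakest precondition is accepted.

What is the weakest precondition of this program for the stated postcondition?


Working backward. After the program, the postcondition 3*p - q - 9 >= 3 <-> 3*p < 1 must hold; in canonical form it is 3*p >= q + 12 <-> 3*p < 1.
Before skip: 3*p >= q + 12 <-> 3*p < 1
Before p := 3*p - 1: 9*p >= q + 15 <-> 9*p < 4
Before p := q + 4: 8*q >= -21 <-> 9*q < -32
Answer: WP = 8*q >= -21 <-> 9*q < -32


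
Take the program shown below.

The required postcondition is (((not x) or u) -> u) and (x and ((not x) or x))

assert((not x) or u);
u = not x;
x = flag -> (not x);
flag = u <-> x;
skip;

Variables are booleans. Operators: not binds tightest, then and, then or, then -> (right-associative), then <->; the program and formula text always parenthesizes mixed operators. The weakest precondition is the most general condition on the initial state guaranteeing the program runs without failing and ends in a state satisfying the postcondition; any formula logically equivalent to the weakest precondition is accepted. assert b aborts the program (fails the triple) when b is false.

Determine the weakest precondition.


Working backward. After the program, the postcondition (((not x) or u) -> u) and (x and ((not x) or x)) must hold; in canonical form it is (((not x) or u) -> u) and x.
Before skip: (((not x) or u) -> u) and x
Before flag := u <-> x: (((not x) or u) -> u) and x
Before x := flag -> (not x): (((not (flag -> (not x))) or u) -> u) and (flag -> (not x))
Before u := not x: (((not (flag -> (not x))) or (not x)) -> (not x)) and (flag -> (not x))
Before assert (not x) or u: ((not x) or u) and (((not (flag -> (not x))) or (not x)) -> (not x)) and (flag -> (not x))
Answer: WP = ((not x) or u) and (((not (flag -> (not x))) or (not x)) -> (not x)) and (flag -> (not x))


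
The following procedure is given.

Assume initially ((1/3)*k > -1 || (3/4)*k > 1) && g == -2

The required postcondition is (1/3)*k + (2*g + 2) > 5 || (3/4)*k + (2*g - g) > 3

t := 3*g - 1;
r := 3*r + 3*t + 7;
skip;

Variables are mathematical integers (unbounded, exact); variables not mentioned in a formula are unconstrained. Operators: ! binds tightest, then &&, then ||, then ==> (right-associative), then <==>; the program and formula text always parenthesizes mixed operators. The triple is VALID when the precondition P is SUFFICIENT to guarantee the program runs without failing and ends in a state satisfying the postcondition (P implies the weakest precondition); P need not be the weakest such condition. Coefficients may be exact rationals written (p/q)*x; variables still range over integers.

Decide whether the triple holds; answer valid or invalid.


Working backward. After the program, the postcondition (1/3)*k + (2*g + 2) > 5 || (3/4)*k + (2*g - g) > 3 must hold; in canonical form it is 2*g + (1/3)*k > 3 || g + (3/4)*k > 3.
Before skip: 2*g + (1/3)*k > 3 || g + (3/4)*k > 3
Before r := 3*r + 3*t + 7: 2*g + (1/3)*k > 3 || g + (3/4)*k > 3
Before t := 3*g - 1: 2*g + (1/3)*k > 3 || g + (3/4)*k > 3
The weakest precondition is 2*g + (1/3)*k > 3 || g + (3/4)*k > 3.
Check whether ((1/3)*k > -1 || (3/4)*k > 1) && g == -2 implies it.
Countermodel: at the initial state g = -2, k = 2, the precondition holds but the weakest precondition fails.
Answer: invalid


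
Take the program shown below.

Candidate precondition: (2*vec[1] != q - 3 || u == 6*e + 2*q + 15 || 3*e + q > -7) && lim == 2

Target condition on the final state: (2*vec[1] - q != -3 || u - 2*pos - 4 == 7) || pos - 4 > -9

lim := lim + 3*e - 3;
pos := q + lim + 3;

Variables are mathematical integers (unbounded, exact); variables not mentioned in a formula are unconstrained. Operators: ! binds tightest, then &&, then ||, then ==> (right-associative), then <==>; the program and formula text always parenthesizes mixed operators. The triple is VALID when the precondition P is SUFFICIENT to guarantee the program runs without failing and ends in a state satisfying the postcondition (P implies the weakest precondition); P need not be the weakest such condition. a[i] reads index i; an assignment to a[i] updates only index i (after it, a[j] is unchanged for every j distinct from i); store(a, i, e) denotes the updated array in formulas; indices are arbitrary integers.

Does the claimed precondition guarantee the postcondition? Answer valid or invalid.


Working backward. After the program, the postcondition (2*vec[1] - q != -3 || u - 2*pos - 4 == 7) || pos - 4 > -9 must hold; in canonical form it is 2*vec[1] != q - 3 || u == 2*pos + 11 || pos > -5.
Before pos := q + lim + 3: 2*vec[1] != q - 3 || u == 2*lim + 2*q + 17 || lim + q > -8
Before lim := lim + 3*e - 3: 2*vec[1] != q - 3 || u == 6*e + 2*lim + 2*q + 11 || 3*e + lim + q > -5
The weakest precondition is 2*vec[1] != q - 3 || u == 6*e + 2*lim + 2*q + 11 || 3*e + lim + q > -5.
Check whether (2*vec[1] != q - 3 || u == 6*e + 2*q + 15 || 3*e + q > -7) && lim == 2 implies it.
Every state satisfying the precondition satisfies the weakest precondition: the implication holds.
Answer: valid


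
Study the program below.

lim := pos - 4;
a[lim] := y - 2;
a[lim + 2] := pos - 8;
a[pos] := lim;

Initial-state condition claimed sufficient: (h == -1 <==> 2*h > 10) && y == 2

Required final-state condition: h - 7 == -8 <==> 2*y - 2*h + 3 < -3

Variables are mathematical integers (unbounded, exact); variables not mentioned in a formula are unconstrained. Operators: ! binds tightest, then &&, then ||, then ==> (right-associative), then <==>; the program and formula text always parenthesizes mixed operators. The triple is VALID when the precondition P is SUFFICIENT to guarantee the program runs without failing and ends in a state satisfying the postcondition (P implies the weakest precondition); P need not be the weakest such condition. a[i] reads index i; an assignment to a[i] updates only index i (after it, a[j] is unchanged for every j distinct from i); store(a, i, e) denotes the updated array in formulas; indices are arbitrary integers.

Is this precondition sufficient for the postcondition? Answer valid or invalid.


Working backward. After the program, the postcondition h - 7 == -8 <==> 2*y - 2*h + 3 < -3 must hold; in canonical form it is h == -1 <==> 2*y < 2*h - 6.
Before a[pos] := lim: h == -1 <==> 2*y < 2*h - 6
Before a[lim + 2] := pos - 8: h == -1 <==> 2*y < 2*h - 6
Before a[lim] := y - 2: h == -1 <==> 2*y < 2*h - 6
Before lim := pos - 4: h == -1 <==> 2*y < 2*h - 6
The weakest precondition is h == -1 <==> 2*y < 2*h - 6.
Check whether (h == -1 <==> 2*h > 10) && y == 2 implies it.
Every state satisfying the precondition satisfies the weakest precondition: the implication holds.
Answer: valid


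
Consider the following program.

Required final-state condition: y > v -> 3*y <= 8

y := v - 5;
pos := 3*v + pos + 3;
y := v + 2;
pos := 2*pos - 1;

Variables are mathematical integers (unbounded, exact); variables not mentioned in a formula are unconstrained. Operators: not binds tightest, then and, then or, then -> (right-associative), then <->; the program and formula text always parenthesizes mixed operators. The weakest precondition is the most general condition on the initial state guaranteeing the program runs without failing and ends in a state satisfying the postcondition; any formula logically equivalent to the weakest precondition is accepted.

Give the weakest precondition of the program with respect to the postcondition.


Working backward. After the program, y > v -> 3*y <= 8 must hold.
Before pos := 2*pos - 1: y > v -> 3*y <= 8
Before y := v + 2: 3*v <= 2
Before pos := 3*v + pos + 3: 3*v <= 2
Before y := v - 5: 3*v <= 2
Answer: WP = 3*v <= 2


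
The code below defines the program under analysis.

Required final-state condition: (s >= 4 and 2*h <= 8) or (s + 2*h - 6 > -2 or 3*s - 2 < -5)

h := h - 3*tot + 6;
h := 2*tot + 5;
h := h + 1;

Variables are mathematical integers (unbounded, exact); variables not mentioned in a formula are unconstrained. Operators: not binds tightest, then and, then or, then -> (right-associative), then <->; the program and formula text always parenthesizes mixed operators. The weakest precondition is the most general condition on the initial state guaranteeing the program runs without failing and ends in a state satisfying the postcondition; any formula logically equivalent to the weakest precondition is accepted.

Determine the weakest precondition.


Working backward. After the program, the postcondition (s >= 4 and 2*h <= 8) or (s + 2*h - 6 > -2 or 3*s - 2 < -5) must hold; in canonical form it is (s >= 4 and 2*h <= 8) or 2*h + s > 4 or 3*s < -3.
Before h := h + 1: (s >= 4 and 2*h <= 6) or 2*h + s > 2 or 3*s < -3
Before h := 2*tot + 5: (s >= 4 and 4*tot <= -4) or s + 4*tot > -8 or 3*s < -3
Before h := h - 3*tot + 6: (s >= 4 and 4*tot <= -4) or s + 4*tot > -8 or 3*s < -3
Answer: WP = (s >= 4 and 4*tot <= -4) or s + 4*tot > -8 or 3*s < -3


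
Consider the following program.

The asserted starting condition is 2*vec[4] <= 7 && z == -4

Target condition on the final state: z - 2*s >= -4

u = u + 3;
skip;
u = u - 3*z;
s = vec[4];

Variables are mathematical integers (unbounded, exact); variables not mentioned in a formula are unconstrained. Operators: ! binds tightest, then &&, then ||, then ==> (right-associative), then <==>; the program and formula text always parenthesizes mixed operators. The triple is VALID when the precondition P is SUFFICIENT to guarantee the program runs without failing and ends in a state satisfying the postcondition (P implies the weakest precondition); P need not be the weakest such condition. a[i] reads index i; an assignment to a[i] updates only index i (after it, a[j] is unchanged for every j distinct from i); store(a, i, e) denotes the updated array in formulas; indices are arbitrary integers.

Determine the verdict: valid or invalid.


Working backward. After the program, the postcondition z - 2*s >= -4 must hold; in canonical form it is z >= 2*s - 4.
Before s := vec[4]: z >= 2*vec[4] - 4
Before u := u - 3*z: z >= 2*vec[4] - 4
Before skip: z >= 2*vec[4] - 4
Before u := u + 3: z >= 2*vec[4] - 4
The weakest precondition is z >= 2*vec[4] - 4.
Check whether 2*vec[4] <= 7 && z == -4 implies it.
Countermodel: at the initial state vec = {[4] = 1, elsewhere 1}, z = -4, the precondition holds but the weakest precondition fails.
Answer: invalid


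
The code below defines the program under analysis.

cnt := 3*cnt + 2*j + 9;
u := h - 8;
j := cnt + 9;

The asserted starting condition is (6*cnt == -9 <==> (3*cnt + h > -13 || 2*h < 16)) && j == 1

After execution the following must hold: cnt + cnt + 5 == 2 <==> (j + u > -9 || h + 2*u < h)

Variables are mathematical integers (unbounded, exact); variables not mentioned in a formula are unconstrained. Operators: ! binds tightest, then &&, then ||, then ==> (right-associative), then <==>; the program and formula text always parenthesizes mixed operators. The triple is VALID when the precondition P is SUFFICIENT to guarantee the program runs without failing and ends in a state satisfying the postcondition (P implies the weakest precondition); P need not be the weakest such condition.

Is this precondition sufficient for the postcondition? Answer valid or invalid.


Working backward. After the program, the postcondition cnt + cnt + 5 == 2 <==> (j + u > -9 || h + 2*u < h) must hold; in canonical form it is 2*cnt == -3 <==> (j + u > -9 || 2*u < 0).
Before j := cnt + 9: 2*cnt == -3 <==> (cnt + u > -18 || 2*u < 0)
Before u := h - 8: 2*cnt == -3 <==> (cnt + h > -10 || 2*h < 16)
Before cnt := 3*cnt + 2*j + 9: 6*cnt + 4*j == -21 <==> (3*cnt + h + 2*j > -19 || 2*h < 16)
The weakest precondition is 6*cnt + 4*j == -21 <==> (3*cnt + h + 2*j > -19 || 2*h < 16).
Check whether (6*cnt == -9 <==> (3*cnt + h > -13 || 2*h < 16)) && j == 1 implies it.
Countermodel: at the initial state cnt = -7, h = 8, j = 1, the precondition holds but the weakest precondition fails.
Answer: invalid


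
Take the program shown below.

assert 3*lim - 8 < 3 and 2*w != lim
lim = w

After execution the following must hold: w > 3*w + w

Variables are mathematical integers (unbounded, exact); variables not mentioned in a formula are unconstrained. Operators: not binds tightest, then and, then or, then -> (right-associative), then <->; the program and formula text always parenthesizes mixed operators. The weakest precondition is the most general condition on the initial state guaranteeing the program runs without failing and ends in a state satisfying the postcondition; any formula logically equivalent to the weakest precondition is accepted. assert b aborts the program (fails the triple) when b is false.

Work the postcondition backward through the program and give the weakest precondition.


Working backward. After the program, the postcondition w > 3*w + w must hold; in canonical form it is 3*w < 0.
Before lim := w: 3*w < 0
Before assert 3*lim - 8 < 3 and 2*w != lim: 3*lim < 11 and 2*w != lim and 3*w < 0
Answer: WP = 3*lim < 11 and 2*w != lim and 3*w < 0


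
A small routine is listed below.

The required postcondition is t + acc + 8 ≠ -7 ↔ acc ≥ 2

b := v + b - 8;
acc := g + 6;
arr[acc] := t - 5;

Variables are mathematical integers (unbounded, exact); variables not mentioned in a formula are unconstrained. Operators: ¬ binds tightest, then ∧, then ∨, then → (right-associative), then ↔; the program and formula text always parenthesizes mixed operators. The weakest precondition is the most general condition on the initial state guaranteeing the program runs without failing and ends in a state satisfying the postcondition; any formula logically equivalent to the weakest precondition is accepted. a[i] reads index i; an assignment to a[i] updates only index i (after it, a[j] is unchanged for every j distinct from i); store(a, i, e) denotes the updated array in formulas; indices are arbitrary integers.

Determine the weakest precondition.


Working backward. After the program, the postcondition t + acc + 8 ≠ -7 ↔ acc ≥ 2 must hold; in canonical form it is acc + t ≠ -15 ↔ acc ≥ 2.
Before arr[acc] := t - 5: acc + t ≠ -15 ↔ acc ≥ 2
Before acc := g + 6: g + t ≠ -21 ↔ g ≥ -4
Before b := v + b - 8: g + t ≠ -21 ↔ g ≥ -4
Answer: WP = g + t ≠ -21 ↔ g ≥ -4


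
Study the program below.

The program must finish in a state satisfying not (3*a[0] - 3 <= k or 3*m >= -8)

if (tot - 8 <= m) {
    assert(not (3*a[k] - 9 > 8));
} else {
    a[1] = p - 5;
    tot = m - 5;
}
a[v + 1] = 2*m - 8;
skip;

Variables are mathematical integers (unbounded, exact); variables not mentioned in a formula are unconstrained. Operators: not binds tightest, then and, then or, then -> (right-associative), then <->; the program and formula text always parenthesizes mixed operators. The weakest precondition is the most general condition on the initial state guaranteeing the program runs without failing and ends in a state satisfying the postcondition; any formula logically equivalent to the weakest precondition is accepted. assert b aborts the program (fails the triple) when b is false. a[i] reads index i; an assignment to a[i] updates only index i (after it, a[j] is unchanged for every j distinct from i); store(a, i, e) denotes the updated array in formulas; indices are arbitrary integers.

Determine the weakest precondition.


Working backward. After the program, the postcondition not (3*a[0] - 3 <= k or 3*m >= -8) must hold; in canonical form it is not (3*a[0] <= k + 3 or 3*m >= -8).
Before skip: not (3*a[0] <= k + 3 or 3*m >= -8)
Before a[v + 1] := 2*m - 8: not (3*store(a, v + 1, 2*m - 8)[0] <= k + 3 or 3*m >= -8)
Then branch requires (not (3*a[k] > 17)) and (not (3*store(a, v + 1, 2*m - 8)[0] <= k + 3 or 3*m >= -8)); else branch requires not (3*store(store(a, 1, p - 5), v + 1, 2*m - 8)[0] <= k + 3 or 3*m >= -8).
Before the if: (tot <= m + 8 -> ((not (3*a[k] > 17)) and (not (3*store(a, v + 1, 2*m - 8)[0] <= k + 3 or 3*m >= -8)))) and ((not (tot <= m + 8)) -> (not (3*store(store(a, 1, p - 5), v + 1, 2*m - 8)[0] <= k + 3 or 3*m >= -8)))
Answer: WP = (tot <= m + 8 -> ((not (3*a[k] > 17)) and (not (3*store(a, v + 1, 2*m - 8)[0] <= k + 3 or 3*m >= -8)))) and ((not (tot <= m + 8)) -> (not (3*store(store(a, 1, p - 5), v + 1, 2*m - 8)[0] <= k + 3 or 3*m >= -8)))


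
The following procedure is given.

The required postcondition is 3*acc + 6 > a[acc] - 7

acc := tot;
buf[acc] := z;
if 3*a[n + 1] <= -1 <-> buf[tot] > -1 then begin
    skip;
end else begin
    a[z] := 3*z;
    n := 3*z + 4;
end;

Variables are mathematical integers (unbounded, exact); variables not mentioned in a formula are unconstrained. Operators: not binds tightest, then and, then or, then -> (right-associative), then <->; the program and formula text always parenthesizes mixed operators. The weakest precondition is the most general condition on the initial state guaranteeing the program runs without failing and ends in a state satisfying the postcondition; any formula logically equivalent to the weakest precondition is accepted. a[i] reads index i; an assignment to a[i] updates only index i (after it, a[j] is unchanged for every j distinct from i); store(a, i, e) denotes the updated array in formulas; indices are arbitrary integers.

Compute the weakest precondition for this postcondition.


Working backward. After the program, the postcondition 3*acc + 6 > a[acc] - 7 must hold; in canonical form it is 3*acc > a[acc] - 13.
Then branch requires 3*acc > a[acc] - 13; else branch requires 3*acc > store(a, z, 3*z)[acc] - 13.
Before the if: ((3*a[n + 1] <= -1 <-> buf[tot] > -1) -> 3*acc > a[acc] - 13) and ((not (3*a[n + 1] <= -1 <-> buf[tot] > -1)) -> 3*acc > store(a, z, 3*z)[acc] - 13)
Before buf[acc] := z: ((3*a[n + 1] <= -1 <-> store(buf, acc, z)[tot] > -1) -> 3*acc > a[acc] - 13) and ((not (3*a[n + 1] <= -1 <-> store(buf, acc, z)[tot] > -1)) -> 3*acc > store(a, z, 3*z)[acc] - 13)
Before acc := tot: ((3*a[n + 1] <= -1 <-> store(buf, tot, z)[tot] > -1) -> 3*tot > a[tot] - 13) and ((not (3*a[n + 1] <= -1 <-> store(buf, tot, z)[tot] > -1)) -> 3*tot > store(a, z, 3*z)[tot] - 13)
Answer: WP = ((3*a[n + 1] <= -1 <-> store(buf, tot, z)[tot] > -1) -> 3*tot > a[tot] - 13) and ((not (3*a[n + 1] <= -1 <-> store(buf, tot, z)[tot] > -1)) -> 3*tot > store(a, z, 3*z)[tot] - 13)


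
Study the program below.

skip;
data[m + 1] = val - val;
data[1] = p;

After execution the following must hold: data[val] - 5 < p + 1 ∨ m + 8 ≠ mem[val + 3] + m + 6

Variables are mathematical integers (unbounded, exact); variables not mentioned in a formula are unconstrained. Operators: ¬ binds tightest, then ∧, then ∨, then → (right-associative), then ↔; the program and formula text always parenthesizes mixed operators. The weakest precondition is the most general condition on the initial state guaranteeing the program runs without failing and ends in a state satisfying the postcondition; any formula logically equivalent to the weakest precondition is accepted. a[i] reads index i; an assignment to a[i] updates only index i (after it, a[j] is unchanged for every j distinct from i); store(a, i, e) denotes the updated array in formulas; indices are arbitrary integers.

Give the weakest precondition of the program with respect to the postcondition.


Working backward. After the program, the postcondition data[val] - 5 < p + 1 ∨ m + 8 ≠ mem[val + 3] + m + 6 must hold; in canonical form it is data[val] < p + 6 ∨ mem[val + 3] ≠ 2.
Before data[1] := p: store(data, 1, p)[val] < p + 6 ∨ mem[val + 3] ≠ 2
Before data[m + 1] := val - val: store(store(data, m + 1, 0), 1, p)[val] < p + 6 ∨ mem[val + 3] ≠ 2
Before skip: store(store(data, m + 1, 0), 1, p)[val] < p + 6 ∨ mem[val + 3] ≠ 2
Answer: WP = store(store(data, m + 1, 0), 1, p)[val] < p + 6 ∨ mem[val + 3] ≠ 2


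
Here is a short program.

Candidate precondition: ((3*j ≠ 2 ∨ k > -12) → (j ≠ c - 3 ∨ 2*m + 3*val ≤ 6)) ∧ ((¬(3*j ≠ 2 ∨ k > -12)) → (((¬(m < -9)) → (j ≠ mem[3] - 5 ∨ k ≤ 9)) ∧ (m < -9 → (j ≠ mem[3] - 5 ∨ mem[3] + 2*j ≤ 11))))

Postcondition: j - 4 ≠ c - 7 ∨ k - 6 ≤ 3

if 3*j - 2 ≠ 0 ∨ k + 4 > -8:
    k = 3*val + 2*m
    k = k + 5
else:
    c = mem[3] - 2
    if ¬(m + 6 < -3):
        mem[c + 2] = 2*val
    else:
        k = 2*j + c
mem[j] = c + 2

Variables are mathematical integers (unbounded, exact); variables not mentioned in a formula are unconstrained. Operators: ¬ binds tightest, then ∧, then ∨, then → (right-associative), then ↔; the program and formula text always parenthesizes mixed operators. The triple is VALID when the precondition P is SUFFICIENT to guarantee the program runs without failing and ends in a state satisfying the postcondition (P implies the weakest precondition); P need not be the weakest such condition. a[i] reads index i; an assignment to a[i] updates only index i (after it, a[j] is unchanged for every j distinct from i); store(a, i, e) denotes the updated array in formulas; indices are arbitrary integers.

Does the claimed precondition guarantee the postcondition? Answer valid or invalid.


Working backward. After the program, the postcondition j - 4 ≠ c - 7 ∨ k - 6 ≤ 3 must hold; in canonical form it is j ≠ c - 3 ∨ k ≤ 9.
Before mem[j] := c + 2: j ≠ c - 3 ∨ k ≤ 9
Then branch requires j ≠ c - 3 ∨ 2*m + 3*val ≤ 4; else branch requires ((¬(m < -9)) → (j ≠ mem[3] - 5 ∨ k ≤ 9)) ∧ (m < -9 → (j ≠ mem[3] - 5 ∨ mem[3] + 2*j ≤ 11)).
Before the if: ((3*j ≠ 2 ∨ k > -12) → (j ≠ c - 3 ∨ 2*m + 3*val ≤ 4)) ∧ ((¬(3*j ≠ 2 ∨ k > -12)) → (((¬(m < -9)) → (j ≠ mem[3] - 5 ∨ k ≤ 9)) ∧ (m < -9 → (j ≠ mem[3] - 5 ∨ mem[3] + 2*j ≤ 11))))
The weakest precondition is ((3*j ≠ 2 ∨ k > -12) → (j ≠ c - 3 ∨ 2*m + 3*val ≤ 4)) ∧ ((¬(3*j ≠ 2 ∨ k > -12)) → (((¬(m < -9)) → (j ≠ mem[3] - 5 ∨ k ≤ 9)) ∧ (m < -9 → (j ≠ mem[3] - 5 ∨ mem[3] + 2*j ≤ 11)))).
Check whether ((3*j ≠ 2 ∨ k > -12) → (j ≠ c - 3 ∨ 2*m + 3*val ≤ 6)) ∧ ((¬(3*j ≠ 2 ∨ k > -12)) → (((¬(m < -9)) → (j ≠ mem[3] - 5 ∨ k ≤ 9)) ∧ (m < -9 → (j ≠ mem[3] - 5 ∨ mem[3] + 2*j ≤ 11)))) implies it.
Countermodel: at the initial state c = 3, j = 0, k = 0, m = 1, mem = {[3] = 0, elsewhere 0}, val = 1, the precondition holds but the weakest precondition fails.
Answer: invalid


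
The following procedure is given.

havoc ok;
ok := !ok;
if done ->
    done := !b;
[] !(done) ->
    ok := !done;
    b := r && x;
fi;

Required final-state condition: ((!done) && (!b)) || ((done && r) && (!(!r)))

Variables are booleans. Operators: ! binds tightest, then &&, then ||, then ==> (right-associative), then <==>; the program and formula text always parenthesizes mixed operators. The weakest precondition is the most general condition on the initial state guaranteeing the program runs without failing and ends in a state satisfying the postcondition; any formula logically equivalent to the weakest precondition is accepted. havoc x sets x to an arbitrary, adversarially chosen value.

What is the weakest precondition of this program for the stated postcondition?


Working backward. After the program, the postcondition ((!done) && (!b)) || ((done && r) && (!(!r))) must hold; in canonical form it is ((!done) && (!b)) || (done && r).
Then branch requires (!b) && r; else branch requires ((!done) && (!(r && x))) || (done && r).
Before the if: (done ==> ((!b) && r)) && ((!done) ==> (((!done) && (!(r && x))) || (done && r)))
Before ok := !ok: (done ==> ((!b) && r)) && ((!done) ==> (((!done) && (!(r && x))) || (done && r)))
Before havoc ok: (done ==> ((!b) && r)) && ((!done) ==> (((!done) && (!(r && x))) || (done && r)))
Answer: WP = (done ==> ((!b) && r)) && ((!done) ==> (((!done) && (!(r && x))) || (done && r)))


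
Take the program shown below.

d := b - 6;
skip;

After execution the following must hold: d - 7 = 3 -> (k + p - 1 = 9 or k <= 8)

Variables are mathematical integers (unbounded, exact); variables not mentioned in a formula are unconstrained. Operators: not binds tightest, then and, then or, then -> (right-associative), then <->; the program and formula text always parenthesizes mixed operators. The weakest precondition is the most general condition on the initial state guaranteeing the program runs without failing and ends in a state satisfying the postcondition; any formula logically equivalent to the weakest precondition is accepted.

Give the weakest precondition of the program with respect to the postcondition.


Working backward. After the program, the postcondition d - 7 = 3 -> (k + p - 1 = 9 or k <= 8) must hold; in canonical form it is d = 10 -> (k + p = 10 or k <= 8).
Before skip: d = 10 -> (k + p = 10 or k <= 8)
Before d := b - 6: b = 16 -> (k + p = 10 or k <= 8)
Answer: WP = b = 16 -> (k + p = 10 or k <= 8)


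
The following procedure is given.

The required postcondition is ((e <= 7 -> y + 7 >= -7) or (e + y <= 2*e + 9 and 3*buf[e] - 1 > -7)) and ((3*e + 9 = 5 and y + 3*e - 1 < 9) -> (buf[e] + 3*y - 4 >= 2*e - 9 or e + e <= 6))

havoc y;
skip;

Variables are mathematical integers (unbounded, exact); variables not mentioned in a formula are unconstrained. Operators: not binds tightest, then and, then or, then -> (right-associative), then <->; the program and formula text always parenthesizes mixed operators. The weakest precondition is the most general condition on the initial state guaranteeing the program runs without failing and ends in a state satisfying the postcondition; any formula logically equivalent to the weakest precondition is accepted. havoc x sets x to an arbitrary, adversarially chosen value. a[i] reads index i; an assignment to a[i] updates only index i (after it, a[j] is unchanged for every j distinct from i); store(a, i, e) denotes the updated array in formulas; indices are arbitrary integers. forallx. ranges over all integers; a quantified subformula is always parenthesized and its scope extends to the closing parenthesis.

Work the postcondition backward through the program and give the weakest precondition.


Working backward. After the program, the postcondition ((e <= 7 -> y + 7 >= -7) or (e + y <= 2*e + 9 and 3*buf[e] - 1 > -7)) and ((3*e + 9 = 5 and y + 3*e - 1 < 9) -> (buf[e] + 3*y - 4 >= 2*e - 9 or e + e <= 6)) must hold; in canonical form it is ((e <= 7 -> y >= -14) or (y <= e + 9 and 3*buf[e] > -6)) and ((3*e = -4 and 3*e + y < 10) -> (buf[e] + 3*y >= 2*e - 5 or 2*e <= 6)).
Before skip: ((e <= 7 -> y >= -14) or (y <= e + 9 and 3*buf[e] > -6)) and ((3*e = -4 and 3*e + y < 10) -> (buf[e] + 3*y >= 2*e - 5 or 2*e <= 6))
Before havoc y: forall y_1. (((e <= 7 -> y_1 >= -14) or (y_1 <= e + 9 and 3*buf[e] > -6)) and ((3*e = -4 and 3*e + y_1 < 10) -> (buf[e] + 3*y_1 >= 2*e - 5 or 2*e <= 6)))
Answer: WP = forall y_1. (((e <= 7 -> y_1 >= -14) or (y_1 <= e + 9 and 3*buf[e] > -6)) and ((3*e = -4 and 3*e + y_1 < 10) -> (buf[e] + 3*y_1 >= 2*e - 5 or 2*e <= 6)))
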